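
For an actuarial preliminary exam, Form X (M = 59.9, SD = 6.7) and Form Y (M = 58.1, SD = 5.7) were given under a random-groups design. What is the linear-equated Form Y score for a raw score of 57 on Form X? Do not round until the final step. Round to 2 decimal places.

55.63

Linear equating: y = (SD_Y/SD_X)(x − M_X) + M_Y
y = (5.7/6.7)(57 − 59.9) + 58.1
y = 0.850746 × -2.9 + 58.1 = -2.4672 + 58.1 = 55.63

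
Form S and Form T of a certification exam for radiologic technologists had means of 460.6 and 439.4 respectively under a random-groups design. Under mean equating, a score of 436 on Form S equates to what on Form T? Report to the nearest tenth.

414.8

Mean equating: y = x + (M_Y − M_X) = 436 + (439.4 − 460.6) = 414.8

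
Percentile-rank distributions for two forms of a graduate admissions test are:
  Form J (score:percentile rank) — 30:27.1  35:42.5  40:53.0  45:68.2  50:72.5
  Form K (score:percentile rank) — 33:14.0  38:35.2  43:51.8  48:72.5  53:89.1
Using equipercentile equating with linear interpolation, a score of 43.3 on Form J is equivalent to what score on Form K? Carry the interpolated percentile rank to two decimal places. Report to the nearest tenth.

PR of 43.3 on Form J: 53.0 + (43.3 − 40)/(45 − 40) × (68.2 − 53.0) = 63.03
On Form K, PR 63.03 falls between score 43 (PR 51.8) and 48 (PR 72.5).
Interpolate: 43 + (63.03 − 51.8)/(72.5 − 51.8) × (48 − 43) = 45.7

45.7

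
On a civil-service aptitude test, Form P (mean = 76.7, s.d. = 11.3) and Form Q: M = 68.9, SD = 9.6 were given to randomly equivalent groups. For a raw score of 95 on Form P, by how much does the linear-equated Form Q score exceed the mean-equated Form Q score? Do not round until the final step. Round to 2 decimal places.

Mean-equated: 95 + (68.9 − 76.7) = 87.20
Linear-equated: (9.6/11.3)(95 − 76.7) + 68.9 = 84.447
Difference = 84.447 − 87.20 = -2.75

-2.75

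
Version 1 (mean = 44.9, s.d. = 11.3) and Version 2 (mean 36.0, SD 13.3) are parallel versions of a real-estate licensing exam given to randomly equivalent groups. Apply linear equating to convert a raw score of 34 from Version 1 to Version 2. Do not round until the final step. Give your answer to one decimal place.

Linear equating: y = (SD_Y/SD_X)(x − M_X) + M_Y
y = (13.3/11.3)(34 − 44.9) + 36.0
y = 1.176991 × -10.9 + 36.0 = -12.8292 + 36.0 = 23.2

23.2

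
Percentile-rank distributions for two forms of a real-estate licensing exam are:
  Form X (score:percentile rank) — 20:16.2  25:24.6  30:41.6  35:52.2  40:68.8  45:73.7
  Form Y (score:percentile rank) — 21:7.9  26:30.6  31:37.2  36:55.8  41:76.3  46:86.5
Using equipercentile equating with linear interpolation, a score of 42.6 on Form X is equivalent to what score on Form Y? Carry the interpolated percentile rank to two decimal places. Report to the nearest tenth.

PR of 42.6 on Form X: 68.8 + (42.6 − 40)/(45 − 40) × (73.7 − 68.8) = 71.35
On Form Y, PR 71.35 falls between score 36 (PR 55.8) and 41 (PR 76.3).
Interpolate: 36 + (71.35 − 55.8)/(76.3 − 55.8) × (41 − 36) = 39.8

39.8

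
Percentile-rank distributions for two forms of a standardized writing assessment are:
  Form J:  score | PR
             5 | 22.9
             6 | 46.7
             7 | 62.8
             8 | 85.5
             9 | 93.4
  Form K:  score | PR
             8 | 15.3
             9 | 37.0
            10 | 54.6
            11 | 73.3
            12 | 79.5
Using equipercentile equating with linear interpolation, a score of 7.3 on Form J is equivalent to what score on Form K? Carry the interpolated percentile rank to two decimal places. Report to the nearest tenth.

PR of 7.3 on Form J: 62.8 + (7.3 − 7)/(8 − 7) × (85.5 − 62.8) = 69.61
On Form K, PR 69.61 falls between score 10 (PR 54.6) and 11 (PR 73.3).
Interpolate: 10 + (69.61 − 54.6)/(73.3 − 54.6) × (11 − 10) = 10.8

10.8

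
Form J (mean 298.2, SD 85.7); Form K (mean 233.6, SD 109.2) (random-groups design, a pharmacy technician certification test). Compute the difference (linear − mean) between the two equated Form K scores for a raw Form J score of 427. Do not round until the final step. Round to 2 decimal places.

35.32

Mean-equated: 427 + (233.6 − 298.2) = 362.40
Linear-equated: (109.2/85.7)(427 − 298.2) + 233.6 = 397.719
Difference = 397.719 − 362.40 = 35.32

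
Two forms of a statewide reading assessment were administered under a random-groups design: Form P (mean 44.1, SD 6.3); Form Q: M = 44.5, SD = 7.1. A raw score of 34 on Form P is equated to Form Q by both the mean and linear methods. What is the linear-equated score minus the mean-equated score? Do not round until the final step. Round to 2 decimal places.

Mean-equated: 34 + (44.5 − 44.1) = 34.40
Linear-equated: (7.1/6.3)(34 − 44.1) + 44.5 = 33.117
Difference = 33.117 − 34.40 = -1.28

-1.28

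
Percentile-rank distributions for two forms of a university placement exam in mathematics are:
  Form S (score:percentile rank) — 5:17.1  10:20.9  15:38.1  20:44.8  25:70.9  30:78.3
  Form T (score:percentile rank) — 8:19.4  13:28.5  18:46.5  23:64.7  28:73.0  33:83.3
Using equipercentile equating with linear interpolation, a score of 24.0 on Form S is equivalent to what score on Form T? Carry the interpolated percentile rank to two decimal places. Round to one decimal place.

PR of 24.0 on Form S: 44.8 + (24.0 − 20)/(25 − 20) × (70.9 − 44.8) = 65.68
On Form T, PR 65.68 falls between score 23 (PR 64.7) and 28 (PR 73.0).
Interpolate: 23 + (65.68 − 64.7)/(73.0 − 64.7) × (28 − 23) = 23.6

23.6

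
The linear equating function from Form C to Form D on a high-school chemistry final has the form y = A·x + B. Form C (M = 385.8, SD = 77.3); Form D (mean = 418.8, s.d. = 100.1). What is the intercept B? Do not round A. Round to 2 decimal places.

A = SD_Y / SD_X = 100.1 / 77.3 = 1.294955
B = M_Y − A·M_X = 418.8 − 1.294955 × 385.8 = -80.79

-80.79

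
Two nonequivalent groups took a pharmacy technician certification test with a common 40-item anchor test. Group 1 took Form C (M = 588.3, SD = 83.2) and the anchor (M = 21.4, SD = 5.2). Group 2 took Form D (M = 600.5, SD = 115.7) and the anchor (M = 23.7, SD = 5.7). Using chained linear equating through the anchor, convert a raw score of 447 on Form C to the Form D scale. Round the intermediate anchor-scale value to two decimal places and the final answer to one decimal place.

374.6

Form C → anchor (Group 1): v = (5.2/83.2)(447 − 588.3) + 21.4 = 12.57
anchor → Form D (Group 2): y = (115.7/5.7)(12.57 − 23.7) + 600.5 = 374.6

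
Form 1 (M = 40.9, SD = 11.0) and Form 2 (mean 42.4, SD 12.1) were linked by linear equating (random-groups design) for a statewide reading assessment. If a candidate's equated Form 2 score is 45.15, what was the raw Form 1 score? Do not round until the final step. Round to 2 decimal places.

Invert y = (SD_Y/SD_X)(x − M_X) + M_Y:
x = (SD_X/SD_Y)(y − M_Y) + M_X = (11.0/12.1)(45.15 − 42.4) + 40.9
x = 0.909091 × 2.750 + 40.9 = 43.40

43.40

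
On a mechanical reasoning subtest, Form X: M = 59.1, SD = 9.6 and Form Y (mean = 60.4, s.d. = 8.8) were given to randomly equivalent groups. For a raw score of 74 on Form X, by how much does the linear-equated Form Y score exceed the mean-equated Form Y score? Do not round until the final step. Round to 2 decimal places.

-1.24

Mean-equated: 74 + (60.4 − 59.1) = 75.30
Linear-equated: (8.8/9.6)(74 − 59.1) + 60.4 = 74.058
Difference = 74.058 − 75.30 = -1.24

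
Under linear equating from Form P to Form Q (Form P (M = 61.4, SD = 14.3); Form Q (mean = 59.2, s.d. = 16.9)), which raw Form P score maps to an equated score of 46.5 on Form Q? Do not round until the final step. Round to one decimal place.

Invert y = (SD_Y/SD_X)(x − M_X) + M_Y:
x = (SD_X/SD_Y)(y − M_Y) + M_X = (14.3/16.9)(46.5 − 59.2) + 61.4
x = 0.846154 × -12.700 + 61.4 = 50.7

50.7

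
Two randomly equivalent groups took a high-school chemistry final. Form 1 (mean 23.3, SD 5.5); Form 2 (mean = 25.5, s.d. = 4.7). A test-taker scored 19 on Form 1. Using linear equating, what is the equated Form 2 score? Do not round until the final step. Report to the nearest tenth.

Linear equating: y = (SD_Y/SD_X)(x − M_X) + M_Y
y = (4.7/5.5)(19 − 23.3) + 25.5
y = 0.854545 × -4.3 + 25.5 = -3.6745 + 25.5 = 21.8

21.8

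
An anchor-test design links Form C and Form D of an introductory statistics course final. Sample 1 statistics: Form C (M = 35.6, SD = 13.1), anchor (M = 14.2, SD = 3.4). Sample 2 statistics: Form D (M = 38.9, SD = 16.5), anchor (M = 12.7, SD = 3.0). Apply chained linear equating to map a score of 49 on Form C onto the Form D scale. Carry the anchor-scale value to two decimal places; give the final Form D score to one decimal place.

66.3

Form C → anchor (Sample 1): v = (3.4/13.1)(49 − 35.6) + 14.2 = 17.68
anchor → Form D (Sample 2): y = (16.5/3.0)(17.68 − 12.7) + 38.9 = 66.3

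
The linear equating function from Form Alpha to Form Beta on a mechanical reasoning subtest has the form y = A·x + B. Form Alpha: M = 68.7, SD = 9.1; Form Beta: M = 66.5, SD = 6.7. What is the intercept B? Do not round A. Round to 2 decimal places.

A = SD_Y / SD_X = 6.7 / 9.1 = 0.736264
B = M_Y − A·M_X = 66.5 − 0.736264 × 68.7 = 15.92

15.92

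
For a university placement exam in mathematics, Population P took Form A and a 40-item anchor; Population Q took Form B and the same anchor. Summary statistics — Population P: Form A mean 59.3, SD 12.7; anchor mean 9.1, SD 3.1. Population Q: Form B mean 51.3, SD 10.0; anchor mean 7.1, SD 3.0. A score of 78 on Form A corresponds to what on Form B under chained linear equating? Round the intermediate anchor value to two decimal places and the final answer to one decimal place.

73.2

Form A → anchor (Population P): v = (3.1/12.7)(78 − 59.3) + 9.1 = 13.66
anchor → Form B (Population Q): y = (10.0/3.0)(13.66 − 7.1) + 51.3 = 73.2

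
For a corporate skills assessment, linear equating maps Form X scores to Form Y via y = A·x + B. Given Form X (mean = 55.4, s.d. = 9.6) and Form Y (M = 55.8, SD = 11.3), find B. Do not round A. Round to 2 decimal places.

-9.41

A = SD_Y / SD_X = 11.3 / 9.6 = 1.177083
B = M_Y − A·M_X = 55.8 − 1.177083 × 55.4 = -9.41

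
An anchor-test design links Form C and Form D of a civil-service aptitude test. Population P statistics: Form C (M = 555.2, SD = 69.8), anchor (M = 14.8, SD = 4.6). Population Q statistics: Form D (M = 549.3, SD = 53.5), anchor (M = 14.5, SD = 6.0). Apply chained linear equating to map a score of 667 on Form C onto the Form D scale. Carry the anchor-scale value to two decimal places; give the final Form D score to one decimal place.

Form C → anchor (Population P): v = (4.6/69.8)(667 − 555.2) + 14.8 = 22.17
anchor → Form D (Population Q): y = (53.5/6.0)(22.17 − 14.5) + 549.3 = 617.7

617.7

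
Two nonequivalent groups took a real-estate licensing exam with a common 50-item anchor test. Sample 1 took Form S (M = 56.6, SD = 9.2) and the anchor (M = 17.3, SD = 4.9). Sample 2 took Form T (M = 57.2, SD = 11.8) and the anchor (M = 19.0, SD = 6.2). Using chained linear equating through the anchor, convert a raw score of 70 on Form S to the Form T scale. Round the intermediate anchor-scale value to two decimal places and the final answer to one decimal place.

Form S → anchor (Sample 1): v = (4.9/9.2)(70 − 56.6) + 17.3 = 24.44
anchor → Form T (Sample 2): y = (11.8/6.2)(24.44 − 19.0) + 57.2 = 67.6

67.6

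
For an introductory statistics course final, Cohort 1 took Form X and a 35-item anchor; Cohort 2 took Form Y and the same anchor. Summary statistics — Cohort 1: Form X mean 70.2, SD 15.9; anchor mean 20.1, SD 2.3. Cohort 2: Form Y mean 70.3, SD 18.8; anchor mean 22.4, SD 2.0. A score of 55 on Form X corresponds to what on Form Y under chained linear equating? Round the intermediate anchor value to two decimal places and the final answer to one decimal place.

Form X → anchor (Cohort 1): v = (2.3/15.9)(55 − 70.2) + 20.1 = 17.90
anchor → Form Y (Cohort 2): y = (18.8/2.0)(17.90 − 22.4) + 70.3 = 28.0

28.0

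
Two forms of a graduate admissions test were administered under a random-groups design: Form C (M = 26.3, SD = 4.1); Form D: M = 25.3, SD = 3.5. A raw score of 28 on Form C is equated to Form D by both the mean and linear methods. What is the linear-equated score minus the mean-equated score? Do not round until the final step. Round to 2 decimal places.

-0.25

Mean-equated: 28 + (25.3 − 26.3) = 27.00
Linear-equated: (3.5/4.1)(28 − 26.3) + 25.3 = 26.751
Difference = 26.751 − 27.00 = -0.25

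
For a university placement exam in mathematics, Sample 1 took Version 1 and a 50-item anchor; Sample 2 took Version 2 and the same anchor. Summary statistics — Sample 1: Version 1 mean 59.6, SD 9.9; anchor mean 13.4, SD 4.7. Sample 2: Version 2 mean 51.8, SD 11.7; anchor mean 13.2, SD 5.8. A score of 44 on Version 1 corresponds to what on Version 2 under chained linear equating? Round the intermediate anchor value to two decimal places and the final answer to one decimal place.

37.3

Version 1 → anchor (Sample 1): v = (4.7/9.9)(44 − 59.6) + 13.4 = 5.99
anchor → Version 2 (Sample 2): y = (11.7/5.8)(5.99 − 13.2) + 51.8 = 37.3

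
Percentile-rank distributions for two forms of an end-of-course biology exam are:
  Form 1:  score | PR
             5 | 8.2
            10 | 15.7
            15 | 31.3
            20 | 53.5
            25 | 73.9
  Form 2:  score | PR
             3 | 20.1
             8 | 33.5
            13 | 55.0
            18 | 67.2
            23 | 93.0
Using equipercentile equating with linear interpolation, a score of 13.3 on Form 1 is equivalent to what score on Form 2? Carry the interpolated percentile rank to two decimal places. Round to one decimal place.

5.2

PR of 13.3 on Form 1: 15.7 + (13.3 − 10)/(15 − 10) × (31.3 − 15.7) = 26.00
On Form 2, PR 26.00 falls between score 3 (PR 20.1) and 8 (PR 33.5).
Interpolate: 3 + (26.00 − 20.1)/(33.5 − 20.1) × (8 − 3) = 5.2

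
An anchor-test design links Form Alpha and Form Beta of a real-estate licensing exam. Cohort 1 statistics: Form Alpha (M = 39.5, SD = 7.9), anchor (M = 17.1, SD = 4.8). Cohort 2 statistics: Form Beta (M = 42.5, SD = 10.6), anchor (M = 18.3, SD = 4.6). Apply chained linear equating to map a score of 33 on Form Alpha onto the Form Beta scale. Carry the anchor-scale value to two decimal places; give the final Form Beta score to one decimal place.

Form Alpha → anchor (Cohort 1): v = (4.8/7.9)(33 − 39.5) + 17.1 = 13.15
anchor → Form Beta (Cohort 2): y = (10.6/4.6)(13.15 − 18.3) + 42.5 = 30.6

30.6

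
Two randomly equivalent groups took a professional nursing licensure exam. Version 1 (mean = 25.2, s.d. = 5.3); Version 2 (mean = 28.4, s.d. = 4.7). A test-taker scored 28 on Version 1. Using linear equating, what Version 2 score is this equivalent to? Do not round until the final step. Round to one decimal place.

Linear equating: y = (SD_Y/SD_X)(x − M_X) + M_Y
y = (4.7/5.3)(28 − 25.2) + 28.4
y = 0.886792 × 2.8 + 28.4 = 2.4830 + 28.4 = 30.9

30.9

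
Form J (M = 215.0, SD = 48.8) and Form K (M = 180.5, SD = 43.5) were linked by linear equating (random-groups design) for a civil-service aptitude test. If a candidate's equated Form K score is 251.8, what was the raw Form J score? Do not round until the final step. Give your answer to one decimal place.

295.0

Invert y = (SD_Y/SD_X)(x − M_X) + M_Y:
x = (SD_X/SD_Y)(y − M_Y) + M_X = (48.8/43.5)(251.8 − 180.5) + 215.0
x = 1.121839 × 71.300 + 215.0 = 295.0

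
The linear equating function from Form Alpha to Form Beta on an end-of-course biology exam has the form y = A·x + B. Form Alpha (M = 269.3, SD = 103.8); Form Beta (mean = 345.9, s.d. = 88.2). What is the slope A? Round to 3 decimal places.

0.850

A = SD_Y / SD_X = 88.2 / 103.8 = 0.850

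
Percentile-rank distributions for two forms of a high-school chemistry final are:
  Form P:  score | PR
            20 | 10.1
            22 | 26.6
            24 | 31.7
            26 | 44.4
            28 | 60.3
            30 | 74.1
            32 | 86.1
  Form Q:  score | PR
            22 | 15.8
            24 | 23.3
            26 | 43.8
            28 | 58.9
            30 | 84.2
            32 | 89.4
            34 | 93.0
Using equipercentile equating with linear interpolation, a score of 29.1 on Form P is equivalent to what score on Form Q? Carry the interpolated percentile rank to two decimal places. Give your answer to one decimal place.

PR of 29.1 on Form P: 60.3 + (29.1 − 28)/(30 − 28) × (74.1 − 60.3) = 67.89
On Form Q, PR 67.89 falls between score 28 (PR 58.9) and 30 (PR 84.2).
Interpolate: 28 + (67.89 − 58.9)/(84.2 − 58.9) × (30 − 28) = 28.7

28.7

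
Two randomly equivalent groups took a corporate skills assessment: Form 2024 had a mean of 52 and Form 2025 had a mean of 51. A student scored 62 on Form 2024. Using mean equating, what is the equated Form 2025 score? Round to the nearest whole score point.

61

Mean equating: y = x + (M_Y − M_X) = 62 + (51 − 52) = 61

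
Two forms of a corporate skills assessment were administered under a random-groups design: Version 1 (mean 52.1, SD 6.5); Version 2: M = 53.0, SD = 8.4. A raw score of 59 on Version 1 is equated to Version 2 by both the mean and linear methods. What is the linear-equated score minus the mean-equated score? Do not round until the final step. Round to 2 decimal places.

Mean-equated: 59 + (53.0 − 52.1) = 59.90
Linear-equated: (8.4/6.5)(59 − 52.1) + 53.0 = 61.917
Difference = 61.917 − 59.90 = 2.02

2.02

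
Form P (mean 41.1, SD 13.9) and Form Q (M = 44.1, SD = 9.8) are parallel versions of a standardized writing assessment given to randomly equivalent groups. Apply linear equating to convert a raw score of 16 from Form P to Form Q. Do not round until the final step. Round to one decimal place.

26.4

Linear equating: y = (SD_Y/SD_X)(x − M_X) + M_Y
y = (9.8/13.9)(16 − 41.1) + 44.1
y = 0.705036 × -25.1 + 44.1 = -17.6964 + 44.1 = 26.4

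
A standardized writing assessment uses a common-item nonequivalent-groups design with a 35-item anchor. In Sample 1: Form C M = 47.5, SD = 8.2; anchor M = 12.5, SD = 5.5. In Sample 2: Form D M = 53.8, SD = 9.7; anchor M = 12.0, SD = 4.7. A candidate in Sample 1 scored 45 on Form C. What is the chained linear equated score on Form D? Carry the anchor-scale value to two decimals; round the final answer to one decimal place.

Form C → anchor (Sample 1): v = (5.5/8.2)(45 − 47.5) + 12.5 = 10.82
anchor → Form D (Sample 2): y = (9.7/4.7)(10.82 − 12.0) + 53.8 = 51.4

51.4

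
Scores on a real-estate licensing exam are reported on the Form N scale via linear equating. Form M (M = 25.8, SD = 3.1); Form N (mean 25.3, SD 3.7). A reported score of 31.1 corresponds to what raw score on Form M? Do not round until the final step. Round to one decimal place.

30.7

Invert y = (SD_Y/SD_X)(x − M_X) + M_Y:
x = (SD_X/SD_Y)(y − M_Y) + M_X = (3.1/3.7)(31.1 − 25.3) + 25.8
x = 0.837838 × 5.800 + 25.8 = 30.7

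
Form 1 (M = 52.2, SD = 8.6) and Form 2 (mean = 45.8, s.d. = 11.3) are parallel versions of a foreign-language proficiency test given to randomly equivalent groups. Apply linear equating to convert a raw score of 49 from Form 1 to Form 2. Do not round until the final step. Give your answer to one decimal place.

Linear equating: y = (SD_Y/SD_X)(x − M_X) + M_Y
y = (11.3/8.6)(49 − 52.2) + 45.8
y = 1.313953 × -3.2 + 45.8 = -4.2047 + 45.8 = 41.6

41.6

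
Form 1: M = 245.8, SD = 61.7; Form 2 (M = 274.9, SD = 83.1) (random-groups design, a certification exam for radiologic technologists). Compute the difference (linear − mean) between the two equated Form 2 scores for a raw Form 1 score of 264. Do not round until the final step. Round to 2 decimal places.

Mean-equated: 264 + (274.9 − 245.8) = 293.10
Linear-equated: (83.1/61.7)(264 − 245.8) + 274.9 = 299.412
Difference = 299.412 − 293.10 = 6.31

6.31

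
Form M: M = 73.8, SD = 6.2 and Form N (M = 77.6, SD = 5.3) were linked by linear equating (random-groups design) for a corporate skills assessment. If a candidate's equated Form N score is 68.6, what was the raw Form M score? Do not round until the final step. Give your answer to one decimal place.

63.3

Invert y = (SD_Y/SD_X)(x − M_X) + M_Y:
x = (SD_X/SD_Y)(y − M_Y) + M_X = (6.2/5.3)(68.6 − 77.6) + 73.8
x = 1.169811 × -9.000 + 73.8 = 63.3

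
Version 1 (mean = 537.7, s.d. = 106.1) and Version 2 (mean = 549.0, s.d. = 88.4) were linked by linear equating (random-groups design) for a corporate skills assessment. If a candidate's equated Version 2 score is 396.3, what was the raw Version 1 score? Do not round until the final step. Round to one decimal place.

Invert y = (SD_Y/SD_X)(x − M_X) + M_Y:
x = (SD_X/SD_Y)(y − M_Y) + M_X = (106.1/88.4)(396.3 − 549.0) + 537.7
x = 1.200226 × -152.700 + 537.7 = 354.4

354.4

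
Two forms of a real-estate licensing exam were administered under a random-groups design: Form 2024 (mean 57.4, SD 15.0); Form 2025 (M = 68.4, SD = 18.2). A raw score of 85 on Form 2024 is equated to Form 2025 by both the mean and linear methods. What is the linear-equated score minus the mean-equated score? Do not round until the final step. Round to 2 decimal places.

5.89

Mean-equated: 85 + (68.4 − 57.4) = 96.00
Linear-equated: (18.2/15.0)(85 − 57.4) + 68.4 = 101.888
Difference = 101.888 − 96.00 = 5.89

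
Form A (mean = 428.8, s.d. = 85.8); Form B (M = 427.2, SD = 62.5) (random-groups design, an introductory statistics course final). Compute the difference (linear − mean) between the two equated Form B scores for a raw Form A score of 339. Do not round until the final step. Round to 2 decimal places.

Mean-equated: 339 + (427.2 − 428.8) = 337.40
Linear-equated: (62.5/85.8)(339 − 428.8) + 427.2 = 361.786
Difference = 361.786 − 337.40 = 24.39

24.39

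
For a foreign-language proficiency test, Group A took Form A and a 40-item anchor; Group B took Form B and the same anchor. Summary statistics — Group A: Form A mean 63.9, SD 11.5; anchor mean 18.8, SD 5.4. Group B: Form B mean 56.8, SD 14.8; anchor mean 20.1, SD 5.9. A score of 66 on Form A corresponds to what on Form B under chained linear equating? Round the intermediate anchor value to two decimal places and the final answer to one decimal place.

Form A → anchor (Group A): v = (5.4/11.5)(66 − 63.9) + 18.8 = 19.79
anchor → Form B (Group B): y = (14.8/5.9)(19.79 − 20.1) + 56.8 = 56.0

56.0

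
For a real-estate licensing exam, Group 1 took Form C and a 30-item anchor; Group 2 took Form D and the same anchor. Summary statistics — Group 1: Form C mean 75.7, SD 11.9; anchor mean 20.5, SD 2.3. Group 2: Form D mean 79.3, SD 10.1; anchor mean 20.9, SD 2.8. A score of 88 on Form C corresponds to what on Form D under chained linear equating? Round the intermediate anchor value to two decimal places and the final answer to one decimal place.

86.4

Form C → anchor (Group 1): v = (2.3/11.9)(88 − 75.7) + 20.5 = 22.88
anchor → Form D (Group 2): y = (10.1/2.8)(22.88 − 20.9) + 79.3 = 86.4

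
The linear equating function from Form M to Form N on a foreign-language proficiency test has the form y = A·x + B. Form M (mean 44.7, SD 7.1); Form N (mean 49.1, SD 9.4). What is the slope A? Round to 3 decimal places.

A = SD_Y / SD_X = 9.4 / 7.1 = 1.324

1.324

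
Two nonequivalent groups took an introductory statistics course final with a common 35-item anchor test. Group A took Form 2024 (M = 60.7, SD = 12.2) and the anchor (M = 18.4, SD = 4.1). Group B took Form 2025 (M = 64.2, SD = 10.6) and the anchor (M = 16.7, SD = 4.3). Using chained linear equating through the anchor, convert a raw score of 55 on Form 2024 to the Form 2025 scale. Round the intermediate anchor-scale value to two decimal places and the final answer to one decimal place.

Form 2024 → anchor (Group A): v = (4.1/12.2)(55 − 60.7) + 18.4 = 16.48
anchor → Form 2025 (Group B): y = (10.6/4.3)(16.48 − 16.7) + 64.2 = 63.7

63.7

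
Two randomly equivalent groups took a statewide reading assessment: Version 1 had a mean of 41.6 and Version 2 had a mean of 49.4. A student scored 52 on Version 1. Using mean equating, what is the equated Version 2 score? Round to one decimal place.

Mean equating: y = x + (M_Y − M_X) = 52 + (49.4 − 41.6) = 59.8

59.8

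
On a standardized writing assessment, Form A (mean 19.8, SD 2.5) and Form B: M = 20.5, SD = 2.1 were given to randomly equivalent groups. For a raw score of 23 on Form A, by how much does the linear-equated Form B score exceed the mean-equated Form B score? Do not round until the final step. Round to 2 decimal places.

Mean-equated: 23 + (20.5 − 19.8) = 23.70
Linear-equated: (2.1/2.5)(23 − 19.8) + 20.5 = 23.188
Difference = 23.188 − 23.70 = -0.51

-0.51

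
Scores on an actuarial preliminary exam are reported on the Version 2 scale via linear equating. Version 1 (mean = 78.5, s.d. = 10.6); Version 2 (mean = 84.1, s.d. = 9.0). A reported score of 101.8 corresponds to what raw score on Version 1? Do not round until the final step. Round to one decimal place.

Invert y = (SD_Y/SD_X)(x − M_X) + M_Y:
x = (SD_X/SD_Y)(y − M_Y) + M_X = (10.6/9.0)(101.8 − 84.1) + 78.5
x = 1.177778 × 17.700 + 78.5 = 99.3

99.3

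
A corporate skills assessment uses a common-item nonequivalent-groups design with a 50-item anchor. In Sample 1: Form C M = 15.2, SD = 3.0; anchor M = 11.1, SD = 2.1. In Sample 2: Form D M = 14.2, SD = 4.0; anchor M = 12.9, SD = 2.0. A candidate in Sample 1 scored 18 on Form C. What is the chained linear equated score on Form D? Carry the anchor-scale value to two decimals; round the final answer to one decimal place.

Form C → anchor (Sample 1): v = (2.1/3.0)(18 − 15.2) + 11.1 = 13.06
anchor → Form D (Sample 2): y = (4.0/2.0)(13.06 − 12.9) + 14.2 = 14.5

14.5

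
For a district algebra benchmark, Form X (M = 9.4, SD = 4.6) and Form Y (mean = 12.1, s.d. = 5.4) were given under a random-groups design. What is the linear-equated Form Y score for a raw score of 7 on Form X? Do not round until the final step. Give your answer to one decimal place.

Linear equating: y = (SD_Y/SD_X)(x − M_X) + M_Y
y = (5.4/4.6)(7 − 9.4) + 12.1
y = 1.173913 × -2.4 + 12.1 = -2.8174 + 12.1 = 9.3

9.3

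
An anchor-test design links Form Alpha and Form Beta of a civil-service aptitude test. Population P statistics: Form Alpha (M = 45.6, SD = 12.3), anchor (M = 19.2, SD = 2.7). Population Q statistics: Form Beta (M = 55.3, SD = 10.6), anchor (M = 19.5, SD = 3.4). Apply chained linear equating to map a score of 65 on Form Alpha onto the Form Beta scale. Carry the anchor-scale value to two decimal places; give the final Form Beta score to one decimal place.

Form Alpha → anchor (Population P): v = (2.7/12.3)(65 − 45.6) + 19.2 = 23.46
anchor → Form Beta (Population Q): y = (10.6/3.4)(23.46 − 19.5) + 55.3 = 67.6

67.6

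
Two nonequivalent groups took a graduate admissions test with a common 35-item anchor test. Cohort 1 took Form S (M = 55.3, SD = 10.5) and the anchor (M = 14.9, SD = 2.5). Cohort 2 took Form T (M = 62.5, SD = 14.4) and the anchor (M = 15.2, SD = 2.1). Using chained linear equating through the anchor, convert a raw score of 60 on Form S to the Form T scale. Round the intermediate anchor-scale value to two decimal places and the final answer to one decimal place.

68.1

Form S → anchor (Cohort 1): v = (2.5/10.5)(60 − 55.3) + 14.9 = 16.02
anchor → Form T (Cohort 2): y = (14.4/2.1)(16.02 − 15.2) + 62.5 = 68.1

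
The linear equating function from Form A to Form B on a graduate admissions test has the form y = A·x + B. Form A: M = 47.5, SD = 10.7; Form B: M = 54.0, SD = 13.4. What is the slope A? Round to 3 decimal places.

1.252

A = SD_Y / SD_X = 13.4 / 10.7 = 1.252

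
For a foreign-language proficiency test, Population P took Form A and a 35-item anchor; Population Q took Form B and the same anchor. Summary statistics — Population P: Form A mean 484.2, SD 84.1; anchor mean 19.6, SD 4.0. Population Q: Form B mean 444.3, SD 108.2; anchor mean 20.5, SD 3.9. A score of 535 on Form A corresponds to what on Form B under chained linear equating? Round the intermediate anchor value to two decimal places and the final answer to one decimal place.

486.5

Form A → anchor (Population P): v = (4.0/84.1)(535 − 484.2) + 19.6 = 22.02
anchor → Form B (Population Q): y = (108.2/3.9)(22.02 − 20.5) + 444.3 = 486.5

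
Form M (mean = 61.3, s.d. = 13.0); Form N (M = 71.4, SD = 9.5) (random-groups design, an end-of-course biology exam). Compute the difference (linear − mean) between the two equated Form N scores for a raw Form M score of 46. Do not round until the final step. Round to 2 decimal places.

4.12

Mean-equated: 46 + (71.4 − 61.3) = 56.10
Linear-equated: (9.5/13.0)(46 − 61.3) + 71.4 = 60.219
Difference = 60.219 − 56.10 = 4.12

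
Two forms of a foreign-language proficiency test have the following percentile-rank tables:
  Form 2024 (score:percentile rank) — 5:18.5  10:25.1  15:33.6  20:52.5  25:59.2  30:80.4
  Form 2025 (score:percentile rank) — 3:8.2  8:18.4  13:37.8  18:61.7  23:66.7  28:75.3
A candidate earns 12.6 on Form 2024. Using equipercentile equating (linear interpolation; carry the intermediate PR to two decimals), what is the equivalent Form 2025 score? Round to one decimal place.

10.9

PR of 12.6 on Form 2024: 25.1 + (12.6 − 10)/(15 − 10) × (33.6 − 25.1) = 29.52
On Form 2025, PR 29.52 falls between score 8 (PR 18.4) and 13 (PR 37.8).
Interpolate: 8 + (29.52 − 18.4)/(37.8 − 18.4) × (13 − 8) = 10.9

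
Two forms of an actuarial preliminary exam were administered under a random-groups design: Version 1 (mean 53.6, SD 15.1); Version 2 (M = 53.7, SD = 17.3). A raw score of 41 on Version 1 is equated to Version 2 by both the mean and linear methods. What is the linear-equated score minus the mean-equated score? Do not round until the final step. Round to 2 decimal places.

Mean-equated: 41 + (53.7 − 53.6) = 41.10
Linear-equated: (17.3/15.1)(41 − 53.6) + 53.7 = 39.264
Difference = 39.264 − 41.10 = -1.84

-1.84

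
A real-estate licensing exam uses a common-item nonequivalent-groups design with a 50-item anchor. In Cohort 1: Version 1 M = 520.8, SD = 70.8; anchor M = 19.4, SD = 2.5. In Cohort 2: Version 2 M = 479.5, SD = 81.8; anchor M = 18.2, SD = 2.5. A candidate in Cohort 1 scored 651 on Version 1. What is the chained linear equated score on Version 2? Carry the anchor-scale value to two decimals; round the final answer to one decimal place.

669.3

Version 1 → anchor (Cohort 1): v = (2.5/70.8)(651 − 520.8) + 19.4 = 24.00
anchor → Version 2 (Cohort 2): y = (81.8/2.5)(24.00 − 18.2) + 479.5 = 669.3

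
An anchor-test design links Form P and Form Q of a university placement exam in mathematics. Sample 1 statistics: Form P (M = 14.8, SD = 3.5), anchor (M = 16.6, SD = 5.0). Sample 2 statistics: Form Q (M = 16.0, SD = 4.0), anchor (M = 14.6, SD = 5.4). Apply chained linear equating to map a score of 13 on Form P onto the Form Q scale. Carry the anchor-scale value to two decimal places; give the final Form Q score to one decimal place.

15.6

Form P → anchor (Sample 1): v = (5.0/3.5)(13 − 14.8) + 16.6 = 14.03
anchor → Form Q (Sample 2): y = (4.0/5.4)(14.03 − 14.6) + 16.0 = 15.6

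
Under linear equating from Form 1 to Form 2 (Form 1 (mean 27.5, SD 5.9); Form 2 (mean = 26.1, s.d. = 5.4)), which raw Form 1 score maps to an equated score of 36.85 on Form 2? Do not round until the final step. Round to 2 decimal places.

39.25

Invert y = (SD_Y/SD_X)(x − M_X) + M_Y:
x = (SD_X/SD_Y)(y − M_Y) + M_X = (5.9/5.4)(36.85 − 26.1) + 27.5
x = 1.092593 × 10.750 + 27.5 = 39.25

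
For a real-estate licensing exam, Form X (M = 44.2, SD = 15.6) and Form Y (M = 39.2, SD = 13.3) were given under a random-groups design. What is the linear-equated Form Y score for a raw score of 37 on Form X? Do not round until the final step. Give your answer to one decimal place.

Linear equating: y = (SD_Y/SD_X)(x − M_X) + M_Y
y = (13.3/15.6)(37 − 44.2) + 39.2
y = 0.852564 × -7.2 + 39.2 = -6.1385 + 39.2 = 33.1

33.1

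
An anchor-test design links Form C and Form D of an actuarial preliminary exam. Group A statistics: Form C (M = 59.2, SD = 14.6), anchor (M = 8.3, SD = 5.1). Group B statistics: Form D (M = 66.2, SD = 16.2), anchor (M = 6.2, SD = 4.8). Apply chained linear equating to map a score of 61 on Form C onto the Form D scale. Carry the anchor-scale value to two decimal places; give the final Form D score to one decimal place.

Form C → anchor (Group A): v = (5.1/14.6)(61 − 59.2) + 8.3 = 8.93
anchor → Form D (Group B): y = (16.2/4.8)(8.93 − 6.2) + 66.2 = 75.4

75.4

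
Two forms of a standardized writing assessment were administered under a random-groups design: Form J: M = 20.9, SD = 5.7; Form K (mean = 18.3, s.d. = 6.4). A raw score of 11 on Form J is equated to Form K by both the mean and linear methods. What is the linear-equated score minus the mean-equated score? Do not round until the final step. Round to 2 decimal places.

-1.22

Mean-equated: 11 + (18.3 − 20.9) = 8.40
Linear-equated: (6.4/5.7)(11 − 20.9) + 18.3 = 7.184
Difference = 7.184 − 8.40 = -1.22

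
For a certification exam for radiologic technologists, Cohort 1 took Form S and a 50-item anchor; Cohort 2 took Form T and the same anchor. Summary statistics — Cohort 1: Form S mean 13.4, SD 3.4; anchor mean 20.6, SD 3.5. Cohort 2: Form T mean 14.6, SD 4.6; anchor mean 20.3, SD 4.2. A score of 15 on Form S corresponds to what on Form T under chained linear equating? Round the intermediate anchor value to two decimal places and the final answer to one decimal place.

16.7

Form S → anchor (Cohort 1): v = (3.5/3.4)(15 − 13.4) + 20.6 = 22.25
anchor → Form T (Cohort 2): y = (4.6/4.2)(22.25 − 20.3) + 14.6 = 16.7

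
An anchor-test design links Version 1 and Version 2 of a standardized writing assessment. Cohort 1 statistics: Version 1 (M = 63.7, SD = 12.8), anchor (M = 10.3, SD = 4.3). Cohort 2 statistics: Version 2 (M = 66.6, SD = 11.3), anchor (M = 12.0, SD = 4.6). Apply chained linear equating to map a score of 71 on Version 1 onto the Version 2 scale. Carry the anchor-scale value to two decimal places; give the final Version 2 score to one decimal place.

Version 1 → anchor (Cohort 1): v = (4.3/12.8)(71 − 63.7) + 10.3 = 12.75
anchor → Version 2 (Cohort 2): y = (11.3/4.6)(12.75 − 12.0) + 66.6 = 68.4

68.4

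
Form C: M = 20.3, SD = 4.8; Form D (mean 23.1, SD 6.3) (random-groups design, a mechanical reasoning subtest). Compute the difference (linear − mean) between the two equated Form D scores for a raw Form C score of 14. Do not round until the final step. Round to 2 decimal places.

Mean-equated: 14 + (23.1 − 20.3) = 16.80
Linear-equated: (6.3/4.8)(14 − 20.3) + 23.1 = 14.831
Difference = 14.831 − 16.80 = -1.97

-1.97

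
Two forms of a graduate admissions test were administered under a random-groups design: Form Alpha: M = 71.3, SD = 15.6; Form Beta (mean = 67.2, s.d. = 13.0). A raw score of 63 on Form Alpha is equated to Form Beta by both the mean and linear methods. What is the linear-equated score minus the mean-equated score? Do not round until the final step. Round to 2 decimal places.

1.38

Mean-equated: 63 + (67.2 − 71.3) = 58.90
Linear-equated: (13.0/15.6)(63 − 71.3) + 67.2 = 60.283
Difference = 60.283 − 58.90 = 1.38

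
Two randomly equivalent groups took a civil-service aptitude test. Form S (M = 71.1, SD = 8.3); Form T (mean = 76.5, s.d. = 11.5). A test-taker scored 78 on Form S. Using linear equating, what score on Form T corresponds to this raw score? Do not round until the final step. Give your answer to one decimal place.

86.1

Linear equating: y = (SD_Y/SD_X)(x − M_X) + M_Y
y = (11.5/8.3)(78 − 71.1) + 76.5
y = 1.385542 × 6.9 + 76.5 = 9.5602 + 76.5 = 86.1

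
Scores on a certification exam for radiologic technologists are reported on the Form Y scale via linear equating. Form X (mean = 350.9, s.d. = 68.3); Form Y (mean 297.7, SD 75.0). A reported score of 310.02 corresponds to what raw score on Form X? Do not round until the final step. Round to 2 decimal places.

Invert y = (SD_Y/SD_X)(x − M_X) + M_Y:
x = (SD_X/SD_Y)(y − M_Y) + M_X = (68.3/75.0)(310.02 − 297.7) + 350.9
x = 0.910667 × 12.320 + 350.9 = 362.12

362.12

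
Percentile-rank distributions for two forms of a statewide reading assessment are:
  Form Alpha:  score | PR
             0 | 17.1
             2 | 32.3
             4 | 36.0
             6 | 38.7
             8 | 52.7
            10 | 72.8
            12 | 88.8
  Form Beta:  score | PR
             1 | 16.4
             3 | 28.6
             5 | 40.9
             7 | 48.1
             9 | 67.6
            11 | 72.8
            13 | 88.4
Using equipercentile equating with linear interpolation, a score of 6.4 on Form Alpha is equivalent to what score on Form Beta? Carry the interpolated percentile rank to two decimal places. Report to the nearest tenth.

5.2

PR of 6.4 on Form Alpha: 38.7 + (6.4 − 6)/(8 − 6) × (52.7 − 38.7) = 41.50
On Form Beta, PR 41.50 falls between score 5 (PR 40.9) and 7 (PR 48.1).
Interpolate: 5 + (41.50 − 40.9)/(48.1 − 40.9) × (7 − 5) = 5.2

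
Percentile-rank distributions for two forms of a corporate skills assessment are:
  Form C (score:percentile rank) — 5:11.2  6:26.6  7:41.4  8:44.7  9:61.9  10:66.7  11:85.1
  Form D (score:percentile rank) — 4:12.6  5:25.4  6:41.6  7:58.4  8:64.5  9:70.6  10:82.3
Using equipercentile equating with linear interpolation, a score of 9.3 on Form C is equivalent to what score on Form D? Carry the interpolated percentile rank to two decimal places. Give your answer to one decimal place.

PR of 9.3 on Form C: 61.9 + (9.3 − 9)/(10 − 9) × (66.7 − 61.9) = 63.34
On Form D, PR 63.34 falls between score 7 (PR 58.4) and 8 (PR 64.5).
Interpolate: 7 + (63.34 − 58.4)/(64.5 − 58.4) × (8 − 7) = 7.8

7.8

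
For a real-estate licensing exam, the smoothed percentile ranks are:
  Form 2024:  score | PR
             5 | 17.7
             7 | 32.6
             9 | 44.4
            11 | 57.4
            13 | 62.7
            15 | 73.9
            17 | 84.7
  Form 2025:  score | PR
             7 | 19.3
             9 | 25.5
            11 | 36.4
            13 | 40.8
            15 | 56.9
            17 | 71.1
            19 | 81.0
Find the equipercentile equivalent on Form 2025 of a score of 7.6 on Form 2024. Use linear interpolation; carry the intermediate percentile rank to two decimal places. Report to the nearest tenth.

11.0

PR of 7.6 on Form 2024: 32.6 + (7.6 − 7)/(9 − 7) × (44.4 − 32.6) = 36.14
On Form 2025, PR 36.14 falls between score 9 (PR 25.5) and 11 (PR 36.4).
Interpolate: 9 + (36.14 − 25.5)/(36.4 − 25.5) × (11 − 9) = 11.0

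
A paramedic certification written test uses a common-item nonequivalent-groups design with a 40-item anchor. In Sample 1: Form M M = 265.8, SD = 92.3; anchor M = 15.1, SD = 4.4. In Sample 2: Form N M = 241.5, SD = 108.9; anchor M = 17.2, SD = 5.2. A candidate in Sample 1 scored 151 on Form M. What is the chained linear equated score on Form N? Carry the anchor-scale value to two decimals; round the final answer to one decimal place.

83.0

Form M → anchor (Sample 1): v = (4.4/92.3)(151 − 265.8) + 15.1 = 9.63
anchor → Form N (Sample 2): y = (108.9/5.2)(9.63 − 17.2) + 241.5 = 83.0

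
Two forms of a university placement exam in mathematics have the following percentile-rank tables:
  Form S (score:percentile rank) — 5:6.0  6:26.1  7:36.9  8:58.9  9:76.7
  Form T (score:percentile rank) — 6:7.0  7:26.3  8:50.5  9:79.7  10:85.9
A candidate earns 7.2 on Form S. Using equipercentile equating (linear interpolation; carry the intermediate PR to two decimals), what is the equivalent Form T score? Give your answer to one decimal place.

7.6

PR of 7.2 on Form S: 36.9 + (7.2 − 7)/(8 − 7) × (58.9 − 36.9) = 41.30
On Form T, PR 41.30 falls between score 7 (PR 26.3) and 8 (PR 50.5).
Interpolate: 7 + (41.30 − 26.3)/(50.5 − 26.3) × (8 − 7) = 7.6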